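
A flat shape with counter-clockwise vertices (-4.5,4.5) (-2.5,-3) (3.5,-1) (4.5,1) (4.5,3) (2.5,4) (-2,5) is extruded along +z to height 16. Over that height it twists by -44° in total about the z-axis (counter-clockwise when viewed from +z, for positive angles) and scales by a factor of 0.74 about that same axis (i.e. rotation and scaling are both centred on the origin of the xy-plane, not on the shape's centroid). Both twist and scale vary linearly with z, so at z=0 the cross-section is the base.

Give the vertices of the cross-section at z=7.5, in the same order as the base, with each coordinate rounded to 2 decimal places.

Cross-section at z=7.5: (-2.31,5.09) (-2.98,-1.69) (2.57,-1.90) (4.01,-0.57) (4.63,1.07) (3.29,2.51) (-0.10,4.73)

t = z/height = 7.5/16 = 0.46875
s = 1 + (scale-1)·z/height = 1 + (0.74-1)·7.5/16 = 0.878125
θ = twist·z/height = -44°·7.5/16 = -20.6250° = -0.359974 rad
cos θ = 0.935906, sin θ = -0.352250 (intermediates below are computed at full precision and shown rounded to 5 d.p.)
v1: (-4.5,4.5) → rotate → (-2.62645,5.79670) → ×s → (-2.30635,5.09023) → (-2.31,5.09)
v2: (-2.5,-3) → rotate → (-3.39651,-1.92709) → ×s → (-2.98256,-1.69223) → (-2.98,-1.69)
v3: (3.5,-1) → rotate → (2.92342,-2.16878) → ×s → (2.56713,-1.90446) → (2.57,-1.90)
v4: (4.5,1) → rotate → (4.56383,-0.64922) → ×s → (4.00761,-0.57010) → (4.01,-0.57)
v5: (4.5,3) → rotate → (5.26833,1.22259) → ×s → (4.62625,1.07359) → (4.63,1.07)
v6: (2.5,4) → rotate → (3.74877,2.86300) → ×s → (3.29188,2.51407) → (3.29,2.51)
v7: (-2,5) → rotate → (-0.11056,5.38403) → ×s → (-0.09709,4.72785) → (-0.10,4.73)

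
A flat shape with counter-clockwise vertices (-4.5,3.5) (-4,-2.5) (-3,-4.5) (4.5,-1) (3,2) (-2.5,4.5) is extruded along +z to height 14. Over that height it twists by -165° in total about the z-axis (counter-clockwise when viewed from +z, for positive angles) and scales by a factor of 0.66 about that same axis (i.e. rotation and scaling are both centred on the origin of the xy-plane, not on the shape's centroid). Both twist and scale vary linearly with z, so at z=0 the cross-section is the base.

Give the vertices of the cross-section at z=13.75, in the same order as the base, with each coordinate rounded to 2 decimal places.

t = z/height = 13.75/14 = 0.982143
s = 1 + (scale-1)·z/height = 1 + (0.66-1)·13.75/14 = 0.666071
θ = twist·z/height = -165°·13.75/14 = -162.0536° = -2.828368 rad
cos θ = -0.951345, sin θ = -0.308128 (intermediates below are computed at full precision and shown rounded to 5 d.p.)
v1: (-4.5,3.5) → rotate → (5.35950,-1.94313) → ×s → (3.56981,-1.29427) → (3.57,-1.29)
v2: (-4,-2.5) → rotate → (3.03506,3.61087) → ×s → (2.02157,2.40510) → (2.02,2.41)
v3: (-3,-4.5) → rotate → (1.46746,5.20544) → ×s → (0.97743,3.46719) → (0.98,3.47)
v4: (4.5,-1) → rotate → (-4.58918,-0.43523) → ×s → (-3.05672,-0.28989) → (-3.06,-0.29)
v5: (3,2) → rotate → (-2.23778,-2.82707) → ×s → (-1.49052,-1.88303) → (-1.49,-1.88)
v6: (-2.5,4.5) → rotate → (3.76494,-3.51073) → ×s → (2.50772,-2.33840) → (2.51,-2.34)

Cross-section at z=13.75: (3.57,-1.29) (2.02,2.41) (0.98,3.47) (-3.06,-0.29) (-1.49,-1.88) (2.51,-2.34)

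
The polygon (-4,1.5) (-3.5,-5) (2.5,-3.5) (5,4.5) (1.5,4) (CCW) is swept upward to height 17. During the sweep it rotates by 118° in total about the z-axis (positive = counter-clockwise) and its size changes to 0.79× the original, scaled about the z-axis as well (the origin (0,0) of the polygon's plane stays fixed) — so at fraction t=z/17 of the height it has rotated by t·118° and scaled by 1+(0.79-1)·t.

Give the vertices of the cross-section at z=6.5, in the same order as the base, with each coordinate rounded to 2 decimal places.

Cross-section at z=6.5: (-3.57,-1.63) (0.99,-5.53) (3.90,-0.64) (0.31,6.18) (-1.63,3.57)

t = z/height = 6.5/17 = 0.382353
s = 1 + (scale-1)·z/height = 1 + (0.79-1)·6.5/17 = 0.919706
θ = twist·z/height = 118°·6.5/17 = 45.1176° = 0.787451 rad
cos θ = 0.705653, sin θ = 0.708557 (intermediates below are computed at full precision and shown rounded to 5 d.p.)
v1: (-4,1.5) → rotate → (-3.88545,-1.77575) → ×s → (-3.57347,-1.63317) → (-3.57,-1.63)
v2: (-3.5,-5) → rotate → (1.07300,-6.00822) → ×s → (0.98684,-5.52579) → (0.99,-5.53)
v3: (2.5,-3.5) → rotate → (4.24408,-0.69839) → ×s → (3.90331,-0.64232) → (3.90,-0.64)
v4: (5,4.5) → rotate → (0.33976,6.71823) → ×s → (0.31248,6.17879) → (0.31,6.18)
v5: (1.5,4) → rotate → (-1.77575,3.88545) → ×s → (-1.63317,3.57347) → (-1.63,3.57)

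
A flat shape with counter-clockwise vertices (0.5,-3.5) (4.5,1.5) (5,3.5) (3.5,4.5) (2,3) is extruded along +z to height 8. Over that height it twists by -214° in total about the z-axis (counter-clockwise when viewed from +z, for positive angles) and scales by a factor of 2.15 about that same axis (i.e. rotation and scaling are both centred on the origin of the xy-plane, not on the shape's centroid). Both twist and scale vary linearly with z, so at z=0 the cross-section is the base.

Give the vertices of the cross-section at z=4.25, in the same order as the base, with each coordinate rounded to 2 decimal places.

t = z/height = 4.25/8 = 0.53125
s = 1 + (scale-1)·z/height = 1 + (2.15-1)·4.25/8 = 1.610938
θ = twist·z/height = -214°·4.25/8 = -113.6875° = -1.984221 rad
cos θ = -0.401748, sin θ = -0.915750 (intermediates below are computed at full precision and shown rounded to 5 d.p.)
v1: (0.5,-3.5) → rotate → (-3.40600,0.94824) → ×s → (-5.48685,1.52756) → (-5.49,1.53)
v2: (4.5,1.5) → rotate → (-0.43424,-4.72350) → ×s → (-0.69953,-7.60926) → (-0.70,-7.61)
v3: (5,3.5) → rotate → (1.19639,-5.98487) → ×s → (1.92730,-9.64125) → (1.93,-9.64)
v4: (3.5,4.5) → rotate → (2.71476,-5.01299) → ×s → (4.37331,-8.07562) → (4.37,-8.08)
v5: (2,3) → rotate → (1.94375,-3.03674) → ×s → (3.13127,-4.89201) → (3.13,-4.89)

Cross-section at z=4.25: (-5.49,1.53) (-0.70,-7.61) (1.93,-9.64) (4.37,-8.08) (3.13,-4.89)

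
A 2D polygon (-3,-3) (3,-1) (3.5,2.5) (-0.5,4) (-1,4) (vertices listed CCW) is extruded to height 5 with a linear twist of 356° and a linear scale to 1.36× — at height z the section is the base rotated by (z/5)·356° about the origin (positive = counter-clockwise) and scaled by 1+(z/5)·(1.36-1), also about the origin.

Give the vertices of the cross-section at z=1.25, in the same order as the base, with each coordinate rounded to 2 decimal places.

t = z/height = 1.25/5 = 0.25
s = 1 + (scale-1)·z/height = 1 + (1.36-1)·1.25/5 = 1.090000
θ = twist·z/height = 356°·1.25/5 = 89.0000° = 1.553343 rad
cos θ = 0.017452, sin θ = 0.999848 (intermediates below are computed at full precision and shown rounded to 5 d.p.)
v1: (-3,-3) → rotate → (2.94719,-3.05190) → ×s → (3.21243,-3.32657) → (3.21,-3.33)
v2: (3,-1) → rotate → (1.05220,2.98209) → ×s → (1.14690,3.25048) → (1.15,3.25)
v3: (3.5,2.5) → rotate → (-2.43854,3.54310) → ×s → (-2.65800,3.86198) → (-2.66,3.86)
v4: (-0.5,4) → rotate → (-4.00812,-0.43011) → ×s → (-4.36885,-0.46882) → (-4.37,-0.47)
v5: (-1,4) → rotate → (-4.01684,-0.93004) → ×s → (-4.37836,-1.01374) → (-4.38,-1.01)

Cross-section at z=1.25: (3.21,-3.33) (1.15,3.25) (-2.66,3.86) (-4.37,-0.47) (-4.38,-1.01)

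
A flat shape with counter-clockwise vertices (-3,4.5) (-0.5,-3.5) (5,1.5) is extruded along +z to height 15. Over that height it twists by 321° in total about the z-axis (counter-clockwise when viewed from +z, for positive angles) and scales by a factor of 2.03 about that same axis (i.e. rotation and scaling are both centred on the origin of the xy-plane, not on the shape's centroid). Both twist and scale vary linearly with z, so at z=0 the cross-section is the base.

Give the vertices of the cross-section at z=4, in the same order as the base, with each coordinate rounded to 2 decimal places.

t = z/height = 4/15 = 0.266667
s = 1 + (scale-1)·z/height = 1 + (2.03-1)·4/15 = 1.274667
θ = twist·z/height = 321°·4/15 = 85.6000° = 1.494002 rad
cos θ = 0.076719, sin θ = 0.997053 (intermediates below are computed at full precision and shown rounded to 5 d.p.)
v1: (-3,4.5) → rotate → (-4.71689,-2.64592) → ×s → (-6.01247,-3.37267) → (-6.01,-3.37)
v2: (-0.5,-3.5) → rotate → (3.45133,-0.76704) → ×s → (4.39929,-0.97772) → (4.40,-0.98)
v3: (5,1.5) → rotate → (-1.11198,5.10034) → ×s → (-1.41741,6.50124) → (-1.42,6.50)

Cross-section at z=4: (-6.01,-3.37) (4.40,-0.98) (-1.42,6.50)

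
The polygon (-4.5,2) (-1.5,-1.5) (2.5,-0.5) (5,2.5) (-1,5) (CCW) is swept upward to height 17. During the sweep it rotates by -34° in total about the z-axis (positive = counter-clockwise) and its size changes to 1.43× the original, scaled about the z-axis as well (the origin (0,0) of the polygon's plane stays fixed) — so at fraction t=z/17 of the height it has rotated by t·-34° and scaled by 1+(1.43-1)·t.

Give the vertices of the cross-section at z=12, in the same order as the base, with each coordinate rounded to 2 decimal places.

Cross-section at z=12: (-4.30,4.77) (-2.58,-0.99) (2.71,-1.92) (7.28,0.33) (1.46,6.48)

t = z/height = 12/17 = 0.705882
s = 1 + (scale-1)·z/height = 1 + (1.43-1)·12/17 = 1.303529
θ = twist·z/height = -34°·12/17 = -24.0000° = -0.418879 rad
cos θ = 0.913545, sin θ = -0.406737 (intermediates below are computed at full precision and shown rounded to 5 d.p.)
v1: (-4.5,2) → rotate → (-3.29748,3.65741) → ×s → (-4.29836,4.76754) → (-4.30,4.77)
v2: (-1.5,-1.5) → rotate → (-1.98042,-0.76021) → ×s → (-2.58154,-0.99096) → (-2.58,-0.99)
v3: (2.5,-0.5) → rotate → (2.08050,-1.47361) → ×s → (2.71199,-1.92090) → (2.71,-1.92)
v4: (5,2.5) → rotate → (5.58457,0.25018) → ×s → (7.27965,0.32612) → (7.28,0.33)
v5: (-1,5) → rotate → (1.12014,4.97446) → ×s → (1.46013,6.48436) → (1.46,6.48)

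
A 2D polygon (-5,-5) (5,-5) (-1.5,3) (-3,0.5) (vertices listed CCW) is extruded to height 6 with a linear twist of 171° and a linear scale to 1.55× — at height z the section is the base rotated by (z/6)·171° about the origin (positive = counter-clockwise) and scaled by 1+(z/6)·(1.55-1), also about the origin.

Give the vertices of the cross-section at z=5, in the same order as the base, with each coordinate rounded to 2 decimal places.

t = z/height = 5/6 = 0.833333
s = 1 + (scale-1)·z/height = 1 + (1.55-1)·5/6 = 1.458333
θ = twist·z/height = 171°·5/6 = 142.5000° = 2.487094 rad
cos θ = -0.793353, sin θ = 0.608761 (intermediates below are computed at full precision and shown rounded to 5 d.p.)
v1: (-5,-5) → rotate → (7.01057,0.92296) → ×s → (10.22375,1.34598) → (10.22,1.35)
v2: (5,-5) → rotate → (-0.92296,7.01057) → ×s → (-1.34598,10.22375) → (-1.35,10.22)
v3: (-1.5,3) → rotate → (-0.63625,-3.29320) → ×s → (-0.92787,-4.80259) → (-0.93,-4.80)
v4: (-3,0.5) → rotate → (2.07568,-2.22296) → ×s → (3.02703,-3.24182) → (3.03,-3.24)

Cross-section at z=5: (10.22,1.35) (-1.35,10.22) (-0.93,-4.80) (3.03,-3.24)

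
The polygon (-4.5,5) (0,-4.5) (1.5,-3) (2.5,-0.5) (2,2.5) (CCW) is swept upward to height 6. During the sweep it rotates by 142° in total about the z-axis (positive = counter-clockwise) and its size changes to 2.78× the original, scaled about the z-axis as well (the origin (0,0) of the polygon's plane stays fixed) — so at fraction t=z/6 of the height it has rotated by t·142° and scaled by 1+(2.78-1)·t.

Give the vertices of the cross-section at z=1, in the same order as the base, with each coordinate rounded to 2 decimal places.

Cross-section at z=1: (-7.95,3.60) (2.34,-5.34) (3.34,-2.78) (3.23,0.71) (1.07,4.01)

t = z/height = 1/6 = 0.166667
s = 1 + (scale-1)·z/height = 1 + (2.78-1)·1/6 = 1.296667
θ = twist·z/height = 142°·1/6 = 23.6667° = 0.413061 rad
cos θ = 0.915896, sin θ = 0.401415 (intermediates below are computed at full precision and shown rounded to 5 d.p.)
v1: (-4.5,5) → rotate → (-6.12861,2.77311) → ×s → (-7.94676,3.59580) → (-7.95,3.60)
v2: (0,-4.5) → rotate → (1.80637,-4.12153) → ×s → (2.34226,-5.34425) → (2.34,-5.34)
v3: (1.5,-3) → rotate → (2.57809,-2.14557) → ×s → (3.34292,-2.78208) → (3.34,-2.78)
v4: (2.5,-0.5) → rotate → (2.49045,0.54559) → ×s → (3.22928,0.70745) → (3.23,0.71)
v5: (2,2.5) → rotate → (0.82826,3.09257) → ×s → (1.07397,4.01003) → (1.07,4.01)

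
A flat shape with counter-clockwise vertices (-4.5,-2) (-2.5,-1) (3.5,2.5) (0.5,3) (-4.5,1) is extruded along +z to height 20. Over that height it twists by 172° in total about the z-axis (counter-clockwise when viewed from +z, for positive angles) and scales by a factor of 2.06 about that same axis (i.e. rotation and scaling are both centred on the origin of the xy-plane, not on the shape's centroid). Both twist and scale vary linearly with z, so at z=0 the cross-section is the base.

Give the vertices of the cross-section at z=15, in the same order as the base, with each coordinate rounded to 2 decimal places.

Cross-section at z=15: (7.87,-4.02) (4.22,-2.36) (-7.44,2.06) (-4.75,-2.69) (3.69,-7.41)

t = z/height = 15/20 = 0.75
s = 1 + (scale-1)·z/height = 1 + (2.06-1)·15/20 = 1.795000
θ = twist·z/height = 172°·15/20 = 129.0000° = 2.251475 rad
cos θ = -0.629320, sin θ = 0.777146 (intermediates below are computed at full precision and shown rounded to 5 d.p.)
v1: (-4.5,-2) → rotate → (4.38623,-2.23852) → ×s → (7.87329,-4.01814) → (7.87,-4.02)
v2: (-2.5,-1) → rotate → (2.35045,-1.31354) → ×s → (4.21905,-2.35781) → (4.22,-2.36)
v3: (3.5,2.5) → rotate → (-4.14549,1.14671) → ×s → (-7.44115,2.05834) → (-7.44,2.06)
v4: (0.5,3) → rotate → (-2.64610,-1.49939) → ×s → (-4.74975,-2.69140) → (-4.75,-2.69)
v5: (-4.5,1) → rotate → (2.05480,-4.12648) → ×s → (3.68836,-7.40703) → (3.69,-7.41)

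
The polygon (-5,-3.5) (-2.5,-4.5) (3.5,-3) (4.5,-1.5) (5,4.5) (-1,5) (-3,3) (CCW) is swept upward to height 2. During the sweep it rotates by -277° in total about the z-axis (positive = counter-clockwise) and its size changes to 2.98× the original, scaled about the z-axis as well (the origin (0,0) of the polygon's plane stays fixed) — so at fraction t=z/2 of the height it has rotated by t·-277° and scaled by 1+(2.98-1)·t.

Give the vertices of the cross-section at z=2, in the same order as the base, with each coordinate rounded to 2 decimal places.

t = z/height = 2/2 = 1
s = 1 + (scale-1)·z/height = 1 + (2.98-1)·2/2 = 2.980000
θ = twist·z/height = -277°·2/2 = -277.0000° = -4.834562 rad
cos θ = 0.121869, sin θ = 0.992546 (intermediates below are computed at full precision and shown rounded to 5 d.p.)
v1: (-5,-3.5) → rotate → (2.86456,-5.38927) → ×s → (8.53640,-16.06003) → (8.54,-16.06)
v2: (-2.5,-4.5) → rotate → (4.16178,-3.02978) → ×s → (12.40212,-9.02874) → (12.40,-9.03)
v3: (3.5,-3) → rotate → (3.40418,3.10830) → ×s → (10.14446,9.26274) → (10.14,9.26)
v4: (4.5,-1.5) → rotate → (2.03723,4.28365) → ×s → (6.07095,12.76529) → (6.07,12.77)
v5: (5,4.5) → rotate → (-3.85711,5.51114) → ×s → (-11.49419,16.42321) → (-11.49,16.42)
v6: (-1,5) → rotate → (-5.08460,-0.38320) → ×s → (-15.15211,-1.14193) → (-15.15,-1.14)
v7: (-3,3) → rotate → (-3.34325,-2.61203) → ×s → (-9.96287,-7.78385) → (-9.96,-7.78)

Cross-section at z=2: (8.54,-16.06) (12.40,-9.03) (10.14,9.26) (6.07,12.77) (-11.49,16.42) (-15.15,-1.14) (-9.96,-7.78)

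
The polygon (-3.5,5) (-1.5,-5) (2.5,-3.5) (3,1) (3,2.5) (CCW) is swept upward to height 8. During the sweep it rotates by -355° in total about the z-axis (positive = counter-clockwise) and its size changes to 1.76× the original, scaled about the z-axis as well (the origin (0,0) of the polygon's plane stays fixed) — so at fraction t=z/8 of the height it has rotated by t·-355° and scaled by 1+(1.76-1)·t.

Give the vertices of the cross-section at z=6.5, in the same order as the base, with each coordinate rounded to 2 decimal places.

Cross-section at z=6.5: (-9.46,-2.81) (6.91,-4.86) (6.65,2.05) (0.00,5.11) (-2.30,5.88)

t = z/height = 6.5/8 = 0.8125
s = 1 + (scale-1)·z/height = 1 + (1.76-1)·6.5/8 = 1.617500
θ = twist·z/height = -355°·6.5/8 = -288.4375° = -5.034184 rad
cos θ = 0.316270, sin θ = 0.948669 (intermediates below are computed at full precision and shown rounded to 5 d.p.)
v1: (-3.5,5) → rotate → (-5.85029,-1.73899) → ×s → (-9.46285,-2.81282) → (-9.46,-2.81)
v2: (-1.5,-5) → rotate → (4.26894,-3.00435) → ×s → (6.90501,-4.85954) → (6.91,-4.86)
v3: (2.5,-3.5) → rotate → (4.11102,1.26473) → ×s → (6.64957,2.04570) → (6.65,2.05)
v4: (3,1) → rotate → (0.00014,3.16228) → ×s → (0.00023,5.11498) → (0.00,5.11)
v5: (3,2.5) → rotate → (-1.42286,3.63668) → ×s → (-2.30148,5.88233) → (-2.30,5.88)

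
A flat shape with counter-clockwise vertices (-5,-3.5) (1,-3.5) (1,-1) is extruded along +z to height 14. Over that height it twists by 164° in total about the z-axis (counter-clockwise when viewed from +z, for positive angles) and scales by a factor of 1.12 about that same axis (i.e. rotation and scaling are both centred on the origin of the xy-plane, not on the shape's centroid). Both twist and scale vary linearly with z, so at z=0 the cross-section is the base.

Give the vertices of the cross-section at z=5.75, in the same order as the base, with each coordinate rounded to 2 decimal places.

Cross-section at z=5.75: (1.37,-6.26) (3.79,-0.45) (1.37,0.56)

t = z/height = 5.75/14 = 0.410714
s = 1 + (scale-1)·z/height = 1 + (1.12-1)·5.75/14 = 1.049286
θ = twist·z/height = 164°·5.75/14 = 67.3571° = 1.175604 rad
cos θ = 0.384986, sin θ = 0.922923 (intermediates below are computed at full precision and shown rounded to 5 d.p.)
v1: (-5,-3.5) → rotate → (1.30530,-5.96206) → ×s → (1.36963,-6.25591) → (1.37,-6.26)
v2: (1,-3.5) → rotate → (3.61521,-0.42453) → ×s → (3.79339,-0.44545) → (3.79,-0.45)
v3: (1,-1) → rotate → (1.30791,0.53794) → ×s → (1.37237,0.56445) → (1.37,0.56)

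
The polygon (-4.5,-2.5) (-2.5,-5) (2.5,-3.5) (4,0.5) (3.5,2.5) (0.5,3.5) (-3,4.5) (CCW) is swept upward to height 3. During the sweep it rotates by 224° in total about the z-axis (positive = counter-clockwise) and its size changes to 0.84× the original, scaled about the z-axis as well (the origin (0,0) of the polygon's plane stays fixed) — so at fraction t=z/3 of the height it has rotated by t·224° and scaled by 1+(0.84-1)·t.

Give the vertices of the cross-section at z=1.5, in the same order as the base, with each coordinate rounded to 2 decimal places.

t = z/height = 1.5/3 = 0.5
s = 1 + (scale-1)·z/height = 1 + (0.84-1)·1.5/3 = 0.920000
θ = twist·z/height = 224°·1.5/3 = 112.0000° = 1.954769 rad
cos θ = -0.374607, sin θ = 0.927184 (intermediates below are computed at full precision and shown rounded to 5 d.p.)
v1: (-4.5,-2.5) → rotate → (4.00369,-3.23581) → ×s → (3.68339,-2.97695) → (3.68,-2.98)
v2: (-2.5,-5) → rotate → (5.57244,-0.44493) → ×s → (5.12664,-0.40933) → (5.13,-0.41)
v3: (2.5,-3.5) → rotate → (2.30863,3.62908) → ×s → (2.12394,3.33876) → (2.12,3.34)
v4: (4,0.5) → rotate → (-1.96202,3.52143) → ×s → (-1.80506,3.23972) → (-1.81,3.24)
v5: (3.5,2.5) → rotate → (-3.62908,2.30863) → ×s → (-3.33876,2.12394) → (-3.34,2.12)
v6: (0.5,3.5) → rotate → (-3.43245,-0.84753) → ×s → (-3.15785,-0.77973) → (-3.16,-0.78)
v7: (-3,4.5) → rotate → (-3.04851,-4.46728) → ×s → (-2.80463,-4.10990) → (-2.80,-4.11)

Cross-section at z=1.5: (3.68,-2.98) (5.13,-0.41) (2.12,3.34) (-1.81,3.24) (-3.34,2.12) (-3.16,-0.78) (-2.80,-4.11)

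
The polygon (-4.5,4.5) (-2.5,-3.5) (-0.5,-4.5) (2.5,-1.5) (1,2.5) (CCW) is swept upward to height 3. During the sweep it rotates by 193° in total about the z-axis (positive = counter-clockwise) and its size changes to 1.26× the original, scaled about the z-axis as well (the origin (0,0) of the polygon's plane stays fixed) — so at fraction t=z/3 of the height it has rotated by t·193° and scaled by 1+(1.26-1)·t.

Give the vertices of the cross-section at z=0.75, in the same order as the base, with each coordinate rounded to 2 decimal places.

t = z/height = 0.75/3 = 0.25
s = 1 + (scale-1)·z/height = 1 + (1.26-1)·0.75/3 = 1.065000
θ = twist·z/height = 193°·0.75/3 = 48.2500° = 0.842121 rad
cos θ = 0.665882, sin θ = 0.746057 (intermediates below are computed at full precision and shown rounded to 5 d.p.)
v1: (-4.5,4.5) → rotate → (-6.35373,-0.36079) → ×s → (-6.76672,-0.38424) → (-6.77,-0.38)
v2: (-2.5,-3.5) → rotate → (0.94650,-4.19573) → ×s → (1.00802,-4.46845) → (1.01,-4.47)
v3: (-0.5,-4.5) → rotate → (3.02432,-3.36950) → ×s → (3.22090,-3.58851) → (3.22,-3.59)
v4: (2.5,-1.5) → rotate → (2.78379,0.86632) → ×s → (2.96474,0.92263) → (2.96,0.92)
v5: (1,2.5) → rotate → (-1.19926,2.41076) → ×s → (-1.27721,2.56746) → (-1.28,2.57)

Cross-section at z=0.75: (-6.77,-0.38) (1.01,-4.47) (3.22,-3.59) (2.96,0.92) (-1.28,2.57)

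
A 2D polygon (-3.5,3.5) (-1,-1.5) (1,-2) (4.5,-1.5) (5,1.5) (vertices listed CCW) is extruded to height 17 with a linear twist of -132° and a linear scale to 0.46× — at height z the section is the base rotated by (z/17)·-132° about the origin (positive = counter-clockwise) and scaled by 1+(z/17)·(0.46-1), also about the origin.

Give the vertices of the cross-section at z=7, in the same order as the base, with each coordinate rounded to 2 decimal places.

Cross-section at z=7: (0.63,3.80) (-1.40,-0.05) (-0.81,-1.54) (1.09,-3.52) (3.21,-2.48)

t = z/height = 7/17 = 0.411765
s = 1 + (scale-1)·z/height = 1 + (0.46-1)·7/17 = 0.777647
θ = twist·z/height = -132°·7/17 = -54.3529° = -0.948638 rad
cos θ = 0.582791, sin θ = -0.812622 (intermediates below are computed at full precision and shown rounded to 5 d.p.)
v1: (-3.5,3.5) → rotate → (0.80441,4.88395) → ×s → (0.62555,3.79799) → (0.63,3.80)
v2: (-1,-1.5) → rotate → (-1.80172,-0.06156) → ×s → (-1.40111,-0.04787) → (-1.40,-0.05)
v3: (1,-2) → rotate → (-1.04245,-1.97820) → ×s → (-0.81066,-1.53834) → (-0.81,-1.54)
v4: (4.5,-1.5) → rotate → (1.40362,-4.53099) → ×s → (1.09152,-3.52351) → (1.09,-3.52)
v5: (5,1.5) → rotate → (4.13289,-3.18893) → ×s → (3.21393,-2.47986) → (3.21,-2.48)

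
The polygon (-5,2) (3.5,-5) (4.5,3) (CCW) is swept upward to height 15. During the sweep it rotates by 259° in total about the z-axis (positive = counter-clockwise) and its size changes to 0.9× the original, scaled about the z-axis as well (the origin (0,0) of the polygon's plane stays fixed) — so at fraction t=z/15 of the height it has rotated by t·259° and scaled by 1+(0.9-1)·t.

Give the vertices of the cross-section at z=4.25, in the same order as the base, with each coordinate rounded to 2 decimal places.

Cross-section at z=4.25: (-3.25,-4.10) (5.63,1.87) (-1.54,5.02)

t = z/height = 4.25/15 = 0.283333
s = 1 + (scale-1)·z/height = 1 + (0.9-1)·4.25/15 = 0.971667
θ = twist·z/height = 259°·4.25/15 = 73.3833° = 1.280781 rad
cos θ = 0.285967, sin θ = 0.958239 (intermediates below are computed at full precision and shown rounded to 5 d.p.)
v1: (-5,2) → rotate → (-3.34631,-4.21926) → ×s → (-3.25150,-4.09972) → (-3.25,-4.10)
v2: (3.5,-5) → rotate → (5.79208,1.92400) → ×s → (5.62797,1.86949) → (5.63,1.87)
v3: (4.5,3) → rotate → (-1.58787,5.16998) → ×s → (-1.54288,5.02350) → (-1.54,5.02)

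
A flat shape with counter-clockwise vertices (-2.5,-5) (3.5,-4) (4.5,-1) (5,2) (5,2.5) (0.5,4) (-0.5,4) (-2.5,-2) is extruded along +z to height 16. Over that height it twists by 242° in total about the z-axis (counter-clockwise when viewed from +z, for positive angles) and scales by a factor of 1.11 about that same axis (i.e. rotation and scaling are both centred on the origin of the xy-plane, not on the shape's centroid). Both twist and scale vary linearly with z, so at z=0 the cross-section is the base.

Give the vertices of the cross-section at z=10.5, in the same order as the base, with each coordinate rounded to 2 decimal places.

t = z/height = 10.5/16 = 0.65625
s = 1 + (scale-1)·z/height = 1 + (1.11-1)·10.5/16 = 1.072188
θ = twist·z/height = 242°·10.5/16 = 158.8125° = 2.771801 rad
cos θ = -0.932403, sin θ = 0.361421 (intermediates below are computed at full precision and shown rounded to 5 d.p.)
v1: (-2.5,-5) → rotate → (4.13811,3.75846) → ×s → (4.43683,4.02977) → (4.44,4.03)
v2: (3.5,-4) → rotate → (-1.81772,4.99458) → ×s → (-1.94894,5.35513) → (-1.95,5.36)
v3: (4.5,-1) → rotate → (-3.83439,2.55880) → ×s → (-4.11119,2.74351) → (-4.11,2.74)
v4: (5,2) → rotate → (-5.38486,-0.05770) → ×s → (-5.77357,-0.06186) → (-5.77,-0.06)
v5: (5,2.5) → rotate → (-5.56557,-0.52390) → ×s → (-5.96733,-0.56172) → (-5.97,-0.56)
v6: (0.5,4) → rotate → (-1.91189,-3.54890) → ×s → (-2.04990,-3.80509) → (-2.05,-3.81)
v7: (-0.5,4) → rotate → (-0.97948,-3.91032) → ×s → (-1.05019,-4.19260) → (-1.05,-4.19)
v8: (-2.5,-2) → rotate → (3.05385,0.96125) → ×s → (3.27430,1.03064) → (3.27,1.03)

Cross-section at z=10.5: (4.44,4.03) (-1.95,5.36) (-4.11,2.74) (-5.77,-0.06) (-5.97,-0.56) (-2.05,-3.81) (-1.05,-4.19) (3.27,1.03)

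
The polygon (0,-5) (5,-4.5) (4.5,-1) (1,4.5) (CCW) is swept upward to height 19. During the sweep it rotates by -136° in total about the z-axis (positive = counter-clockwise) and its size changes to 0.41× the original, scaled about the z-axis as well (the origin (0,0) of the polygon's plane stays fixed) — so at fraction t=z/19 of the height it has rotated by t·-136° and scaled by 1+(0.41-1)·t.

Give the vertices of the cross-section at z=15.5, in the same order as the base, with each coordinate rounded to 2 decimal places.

Cross-section at z=15.5: (-2.42,0.93) (-3.11,-1.59) (-1.32,-1.99) (1.99,-1.32)

t = z/height = 15.5/19 = 0.815789
s = 1 + (scale-1)·z/height = 1 + (0.41-1)·15.5/19 = 0.518684
θ = twist·z/height = -136°·15.5/19 = -110.9474° = -1.936397 rad
cos θ = -0.357510, sin θ = -0.933909 (intermediates below are computed at full precision and shown rounded to 5 d.p.)
v1: (0,-5) → rotate → (-4.66955,1.78755) → ×s → (-2.42202,0.92717) → (-2.42,0.93)
v2: (5,-4.5) → rotate → (-5.99014,-3.06075) → ×s → (-3.10699,-1.58756) → (-3.11,-1.59)
v3: (4.5,-1) → rotate → (-2.54271,-3.84508) → ×s → (-1.31886,-1.99438) → (-1.32,-1.99)
v4: (1,4.5) → rotate → (3.84508,-2.54271) → ×s → (1.99438,-1.31886) → (1.99,-1.32)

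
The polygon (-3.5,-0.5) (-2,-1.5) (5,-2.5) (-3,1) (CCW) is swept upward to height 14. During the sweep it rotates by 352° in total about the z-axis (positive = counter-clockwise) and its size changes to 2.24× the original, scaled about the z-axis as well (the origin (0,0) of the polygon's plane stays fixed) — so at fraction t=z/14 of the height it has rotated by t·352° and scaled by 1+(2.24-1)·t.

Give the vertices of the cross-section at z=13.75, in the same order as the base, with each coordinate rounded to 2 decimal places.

t = z/height = 13.75/14 = 0.982143
s = 1 + (scale-1)·z/height = 1 + (2.24-1)·13.75/14 = 2.217857
θ = twist·z/height = 352°·13.75/14 = 345.7143° = 6.033853 rad
cos θ = 0.969077, sin θ = -0.246757 (intermediates below are computed at full precision and shown rounded to 5 d.p.)
v1: (-3.5,-0.5) → rotate → (-3.51515,0.37911) → ×s → (-7.79610,0.84082) → (-7.80,0.84)
v2: (-2,-1.5) → rotate → (-2.30829,-0.96010) → ×s → (-5.11946,-2.12937) → (-5.12,-2.13)
v3: (5,-2.5) → rotate → (4.22849,-3.65648) → ×s → (9.37819,-8.10955) → (9.38,-8.11)
v4: (-3,1) → rotate → (-2.66047,1.70935) → ×s → (-5.90055,3.79109) → (-5.90,3.79)

Cross-section at z=13.75: (-7.80,0.84) (-5.12,-2.13) (9.38,-8.11) (-5.90,3.79)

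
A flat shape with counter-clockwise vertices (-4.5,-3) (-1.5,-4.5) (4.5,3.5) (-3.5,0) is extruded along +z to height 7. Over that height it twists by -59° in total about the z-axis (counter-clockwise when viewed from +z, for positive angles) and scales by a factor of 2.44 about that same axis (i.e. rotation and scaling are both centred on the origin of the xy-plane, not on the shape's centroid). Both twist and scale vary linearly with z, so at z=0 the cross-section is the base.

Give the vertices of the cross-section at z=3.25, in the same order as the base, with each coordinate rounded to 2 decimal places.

Cross-section at z=3.25: (-8.97,-0.99) (-5.68,-5.52) (9.35,1.73) (-5.19,2.69)

t = z/height = 3.25/7 = 0.464286
s = 1 + (scale-1)·z/height = 1 + (2.44-1)·3.25/7 = 1.668571
θ = twist·z/height = -59°·3.25/7 = -27.3929° = -0.478096 rad
cos θ = 0.887873, sin θ = -0.460089 (intermediates below are computed at full precision and shown rounded to 5 d.p.)
v1: (-4.5,-3) → rotate → (-5.37569,-0.59322) → ×s → (-8.96973,-0.98983) → (-8.97,-0.99)
v2: (-1.5,-4.5) → rotate → (-3.40221,-3.30529) → ×s → (-5.67683,-5.51512) → (-5.68,-5.52)
v3: (4.5,3.5) → rotate → (5.60574,1.03715) → ×s → (9.35358,1.73056) → (9.35,1.73)
v4: (-3.5,0) → rotate → (-3.10755,1.61031) → ×s → (-5.18518,2.68692) → (-5.19,2.69)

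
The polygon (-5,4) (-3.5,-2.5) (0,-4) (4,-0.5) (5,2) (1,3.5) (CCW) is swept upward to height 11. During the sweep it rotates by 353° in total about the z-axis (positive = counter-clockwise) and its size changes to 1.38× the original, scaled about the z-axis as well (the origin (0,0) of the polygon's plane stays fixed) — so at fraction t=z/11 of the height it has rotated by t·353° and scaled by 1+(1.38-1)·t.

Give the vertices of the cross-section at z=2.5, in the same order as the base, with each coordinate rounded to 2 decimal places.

t = z/height = 2.5/11 = 0.227273
s = 1 + (scale-1)·z/height = 1 + (1.38-1)·2.5/11 = 1.086364
θ = twist·z/height = 353°·2.5/11 = 80.2273° = 1.400230 rad
cos θ = 0.169740, sin θ = 0.985489 (intermediates below are computed at full precision and shown rounded to 5 d.p.)
v1: (-5,4) → rotate → (-4.79066,-4.24848) → ×s → (-5.20440,-4.61540) → (-5.20,-4.62)
v2: (-3.5,-2.5) → rotate → (1.86963,-3.87356) → ×s → (2.03110,-4.20810) → (2.03,-4.21)
v3: (0,-4) → rotate → (3.94196,-0.67896) → ×s → (4.28240,-0.73760) → (4.28,-0.74)
v4: (4,-0.5) → rotate → (1.17171,3.85709) → ×s → (1.27290,4.19020) → (1.27,4.19)
v5: (5,2) → rotate → (-1.12228,5.26692) → ×s → (-1.21920,5.72180) → (-1.22,5.72)
v6: (1,3.5) → rotate → (-3.27947,1.57958) → ×s → (-3.56270,1.71600) → (-3.56,1.72)

Cross-section at z=2.5: (-5.20,-4.62) (2.03,-4.21) (4.28,-0.74) (1.27,4.19) (-1.22,5.72) (-3.56,1.72)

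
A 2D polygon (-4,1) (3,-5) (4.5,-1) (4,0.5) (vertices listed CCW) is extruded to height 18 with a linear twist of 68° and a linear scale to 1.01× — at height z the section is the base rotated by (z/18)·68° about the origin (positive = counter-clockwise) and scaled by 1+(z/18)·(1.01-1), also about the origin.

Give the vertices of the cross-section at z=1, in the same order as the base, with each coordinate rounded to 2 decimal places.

Cross-section at z=1: (-4.06,0.73) (3.32,-4.79) (4.56,-0.70) (3.96,0.76)

t = z/height = 1/18 = 0.0555556
s = 1 + (scale-1)·z/height = 1 + (1.01-1)·1/18 = 1.000556
θ = twist·z/height = 68°·1/18 = 3.7778° = 0.065935 rad
cos θ = 0.997827, sin θ = 0.065887 (intermediates below are computed at full precision and shown rounded to 5 d.p.)
v1: (-4,1) → rotate → (-4.05720,0.73428) → ×s → (-4.05945,0.73469) → (-4.06,0.73)
v2: (3,-5) → rotate → (3.32292,-4.79147) → ×s → (3.32476,-4.79414) → (3.32,-4.79)
v3: (4.5,-1) → rotate → (4.55611,-0.70134) → ×s → (4.55864,-0.70173) → (4.56,-0.70)
v4: (4,0.5) → rotate → (3.95836,0.76246) → ×s → (3.96056,0.76288) → (3.96,0.76)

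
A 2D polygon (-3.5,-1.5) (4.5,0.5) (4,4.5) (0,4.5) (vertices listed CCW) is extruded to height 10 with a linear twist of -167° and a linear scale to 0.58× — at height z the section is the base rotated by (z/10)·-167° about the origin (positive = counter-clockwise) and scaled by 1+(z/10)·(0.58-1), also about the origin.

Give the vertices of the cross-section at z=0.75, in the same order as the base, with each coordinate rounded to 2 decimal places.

t = z/height = 0.75/10 = 0.075
s = 1 + (scale-1)·z/height = 1 + (0.58-1)·0.75/10 = 0.968500
θ = twist·z/height = -167°·0.75/10 = -12.5250° = -0.218602 rad
cos θ = 0.976201, sin θ = -0.216866 (intermediates below are computed at full precision and shown rounded to 5 d.p.)
v1: (-3.5,-1.5) → rotate → (-3.74200,-0.70527) → ×s → (-3.62413,-0.68306) → (-3.62,-0.68)
v2: (4.5,0.5) → rotate → (4.50134,-0.48779) → ×s → (4.35955,-0.47243) → (4.36,-0.47)
v3: (4,4.5) → rotate → (4.88070,3.52544) → ×s → (4.72696,3.41439) → (4.73,3.41)
v4: (0,4.5) → rotate → (0.97590,4.39291) → ×s → (0.94515,4.25453) → (0.95,4.25)

Cross-section at z=0.75: (-3.62,-0.68) (4.36,-0.47) (4.73,3.41) (0.95,4.25)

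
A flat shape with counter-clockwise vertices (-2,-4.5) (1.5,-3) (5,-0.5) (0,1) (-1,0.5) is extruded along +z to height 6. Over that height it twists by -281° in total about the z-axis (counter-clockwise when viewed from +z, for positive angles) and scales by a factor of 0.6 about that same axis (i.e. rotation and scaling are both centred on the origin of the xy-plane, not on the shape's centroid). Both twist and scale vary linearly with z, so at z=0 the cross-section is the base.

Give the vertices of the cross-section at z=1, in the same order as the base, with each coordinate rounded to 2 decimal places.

Cross-section at z=1: (-4.34,-1.51) (-1.08,-2.94) (2.85,-3.72) (0.68,0.64) (-0.30,1.00)

t = z/height = 1/6 = 0.166667
s = 1 + (scale-1)·z/height = 1 + (0.6-1)·1/6 = 0.933333
θ = twist·z/height = -281°·1/6 = -46.8333° = -0.817396 rad
cos θ = 0.684123, sin θ = -0.729367 (intermediates below are computed at full precision and shown rounded to 5 d.p.)
v1: (-2,-4.5) → rotate → (-4.65040,-1.61982) → ×s → (-4.34037,-1.51183) → (-4.34,-1.51)
v2: (1.5,-3) → rotate → (-1.16192,-3.14642) → ×s → (-1.08445,-2.93666) → (-1.08,-2.94)
v3: (5,-0.5) → rotate → (3.05593,-3.98890) → ×s → (2.85220,-3.72297) → (2.85,-3.72)
v4: (0,1) → rotate → (0.72937,0.68412) → ×s → (0.68074,0.63851) → (0.68,0.64)
v5: (-1,0.5) → rotate → (-0.31944,1.07143) → ×s → (-0.29814,1.00000) → (-0.30,1.00)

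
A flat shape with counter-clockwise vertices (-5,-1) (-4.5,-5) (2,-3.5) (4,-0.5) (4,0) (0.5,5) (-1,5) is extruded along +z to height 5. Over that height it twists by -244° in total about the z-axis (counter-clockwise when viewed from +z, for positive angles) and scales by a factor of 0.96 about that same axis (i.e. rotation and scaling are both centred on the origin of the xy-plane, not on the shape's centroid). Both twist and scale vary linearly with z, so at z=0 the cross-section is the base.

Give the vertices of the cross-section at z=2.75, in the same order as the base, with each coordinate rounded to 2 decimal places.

Cross-section at z=2.75: (2.71,4.19) (-0.44,6.56) (-3.82,0.98) (-3.08,-2.46) (-2.73,-2.80) (3.16,-3.76) (4.19,-2.71)

t = z/height = 2.75/5 = 0.55
s = 1 + (scale-1)·z/height = 1 + (0.96-1)·2.75/5 = 0.978000
θ = twist·z/height = -244°·2.75/5 = -134.2000° = -2.342232 rad
cos θ = -0.697165, sin θ = -0.716911 (intermediates below are computed at full precision and shown rounded to 5 d.p.)
v1: (-5,-1) → rotate → (2.76891,4.28172) → ×s → (2.70800,4.18752) → (2.71,4.19)
v2: (-4.5,-5) → rotate → (-0.44731,6.71192) → ×s → (-0.43747,6.56426) → (-0.44,6.56)
v3: (2,-3.5) → rotate → (-3.90352,1.00626) → ×s → (-3.81764,0.98412) → (-3.82,0.98)
v4: (4,-0.5) → rotate → (-3.14712,-2.51906) → ×s → (-3.07788,-2.46364) → (-3.08,-2.46)
v5: (4,0) → rotate → (-2.78866,-2.86764) → ×s → (-2.72731,-2.80455) → (-2.73,-2.80)
v6: (0.5,5) → rotate → (3.23597,-3.84428) → ×s → (3.16478,-3.75971) → (3.16,-3.76)
v7: (-1,5) → rotate → (4.28172,-2.76891) → ×s → (4.18752,-2.70800) → (4.19,-2.71)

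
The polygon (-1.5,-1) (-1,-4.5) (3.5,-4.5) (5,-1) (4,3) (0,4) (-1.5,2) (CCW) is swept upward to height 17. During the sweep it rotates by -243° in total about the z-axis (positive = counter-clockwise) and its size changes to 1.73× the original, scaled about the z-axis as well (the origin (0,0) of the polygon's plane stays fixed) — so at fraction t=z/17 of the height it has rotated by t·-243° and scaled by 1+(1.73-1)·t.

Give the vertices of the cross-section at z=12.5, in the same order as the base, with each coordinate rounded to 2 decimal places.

Cross-section at z=12.5: (2.27,1.59) (1.38,6.95) (-5.54,6.79) (-7.72,1.36) (-6.04,-4.75) (0.14,-6.15) (2.38,-3.02)

t = z/height = 12.5/17 = 0.735294
s = 1 + (scale-1)·z/height = 1 + (1.73-1)·12.5/17 = 1.536765
θ = twist·z/height = -243°·12.5/17 = -178.6765° = -3.118493 rad
cos θ = -0.999733, sin θ = -0.023098 (intermediates below are computed at full precision and shown rounded to 5 d.p.)
v1: (-1.5,-1) → rotate → (1.47650,1.03438) → ×s → (2.26904,1.58960) → (2.27,1.59)
v2: (-1,-4.5) → rotate → (0.89579,4.52190) → ×s → (1.37662,6.94909) → (1.38,6.95)
v3: (3.5,-4.5) → rotate → (-3.60301,4.41796) → ×s → (-5.53697,6.78936) → (-5.54,6.79)
v4: (5,-1) → rotate → (-5.02176,0.88424) → ×s → (-7.71727,1.35887) → (-7.72,1.36)
v5: (4,3) → rotate → (-3.92964,-3.09159) → ×s → (-6.03893,-4.75105) → (-6.04,-4.75)
v6: (0,4) → rotate → (0.09239,-3.99893) → ×s → (0.14198,-6.14542) → (0.14,-6.15)
v7: (-1.5,2) → rotate → (1.54580,-1.96482) → ×s → (2.37552,-3.01947) → (2.38,-3.02)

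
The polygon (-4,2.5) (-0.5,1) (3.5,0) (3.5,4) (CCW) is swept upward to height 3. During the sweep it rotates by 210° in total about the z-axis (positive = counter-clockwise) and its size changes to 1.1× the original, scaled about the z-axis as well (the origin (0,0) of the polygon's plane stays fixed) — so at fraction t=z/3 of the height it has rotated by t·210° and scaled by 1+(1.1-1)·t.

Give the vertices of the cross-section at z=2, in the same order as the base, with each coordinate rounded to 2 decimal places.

t = z/height = 2/3 = 0.666667
s = 1 + (scale-1)·z/height = 1 + (1.1-1)·2/3 = 1.066667
θ = twist·z/height = 210°·2/3 = 140.0000° = 2.443461 rad
cos θ = -0.766044, sin θ = 0.642788 (intermediates below are computed at full precision and shown rounded to 5 d.p.)
v1: (-4,2.5) → rotate → (1.45721,-4.48626) → ×s → (1.55436,-4.78535) → (1.55,-4.79)
v2: (-0.5,1) → rotate → (-0.25977,-1.08744) → ×s → (-0.27708,-1.15993) → (-0.28,-1.16)
v3: (3.5,0) → rotate → (-2.68116,2.24976) → ×s → (-2.85990,2.39974) → (-2.86,2.40)
v4: (3.5,4) → rotate → (-5.25231,-0.81442) → ×s → (-5.60246,-0.86872) → (-5.60,-0.87)

Cross-section at z=2: (1.55,-4.79) (-0.28,-1.16) (-2.86,2.40) (-5.60,-0.87)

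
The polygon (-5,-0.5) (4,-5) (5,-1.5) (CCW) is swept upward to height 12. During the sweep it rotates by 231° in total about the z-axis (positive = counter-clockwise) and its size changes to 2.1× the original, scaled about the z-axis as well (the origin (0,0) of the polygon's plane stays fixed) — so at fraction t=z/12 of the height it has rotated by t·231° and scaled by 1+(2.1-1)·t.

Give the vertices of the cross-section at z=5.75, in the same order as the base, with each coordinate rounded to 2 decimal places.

Cross-section at z=5.75: (3.41,-6.87) (4.99,8.41) (-0.55,7.95)

t = z/height = 5.75/12 = 0.479167
s = 1 + (scale-1)·z/height = 1 + (2.1-1)·5.75/12 = 1.527083
θ = twist·z/height = 231°·5.75/12 = 110.6875° = 1.931861 rad
cos θ = -0.353271, sin θ = 0.935521 (intermediates below are computed at full precision and shown rounded to 5 d.p.)
v1: (-5,-0.5) → rotate → (2.23411,-4.50097) → ×s → (3.41168,-6.87336) → (3.41,-6.87)
v2: (4,-5) → rotate → (3.26452,5.50844) → ×s → (4.98520,8.41184) → (4.99,8.41)
v3: (5,-1.5) → rotate → (-0.36307,5.20751) → ×s → (-0.55444,7.95230) → (-0.55,7.95)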